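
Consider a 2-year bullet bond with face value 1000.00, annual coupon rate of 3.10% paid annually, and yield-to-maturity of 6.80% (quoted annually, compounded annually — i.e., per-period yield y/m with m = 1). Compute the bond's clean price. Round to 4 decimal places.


Answer: Price = 932.9174

Derivation:
Coupon per period c = face * coupon_rate / m = 31.000000
Periods per year m = 1; per-period yield y/m = 0.068000
Number of cashflows N = 2
Cashflows (t years, CF_t, discount factor 1/(1+y/m)^(m*t), PV):
  t = 1.0000: CF_t = 31.000000, DF = 0.936330, PV = 29.026217
  t = 2.0000: CF_t = 1031.000000, DF = 0.876713, PV = 903.891203
Price P = sum_t PV_t = 932.917421


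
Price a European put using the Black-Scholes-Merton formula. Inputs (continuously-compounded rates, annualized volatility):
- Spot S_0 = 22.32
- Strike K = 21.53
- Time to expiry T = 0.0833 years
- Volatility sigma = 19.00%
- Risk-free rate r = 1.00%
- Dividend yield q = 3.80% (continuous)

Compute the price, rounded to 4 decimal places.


Answer: Price = 0.1976

Derivation:
d1 = (ln(S/K) + (r - q + 0.5*sigma^2) * T) / (sigma * sqrt(T)) = 0.64202629
d2 = d1 - sigma * sqrt(T) = 0.58718898
exp(-rT) = 0.99916735; exp(-qT) = 0.99683960
P = K * exp(-rT) * N(-d2) - S_0 * exp(-qT) * N(-d1)
N(-d1) = 0.26042806; N(-d2) = 0.27853840
P = 21.5300 * 0.99916735 * 0.27853840 - 22.3200 * 0.99683960 * 0.26042806 = 0.1976


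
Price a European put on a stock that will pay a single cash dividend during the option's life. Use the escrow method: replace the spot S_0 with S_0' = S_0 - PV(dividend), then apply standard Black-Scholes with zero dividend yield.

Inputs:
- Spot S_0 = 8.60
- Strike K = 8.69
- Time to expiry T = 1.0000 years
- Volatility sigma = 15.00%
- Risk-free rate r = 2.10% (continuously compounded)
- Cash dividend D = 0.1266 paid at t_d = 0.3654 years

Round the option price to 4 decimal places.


Answer: Price = 0.5254

Derivation:
PV(D) = D * exp(-r * t_d) = 0.1266 * 0.99235597 = 0.12563227
S_0' = S_0 - PV(D) = 8.6000 - 0.12563227 = 8.47436773
d1 = (ln(S_0'/K) + (r + sigma^2/2)*T) / (sigma*sqrt(T)) = 0.04748738
d2 = d1 - sigma*sqrt(T) = -0.10251262
exp(-rT) = 0.97921896
N(-d1) = 0.48106239; N(-d2) = 0.54082510
P = K * exp(-rT) * N(-d2) - S_0' * N(-d1) = 8.6900 * 0.97921896 * 0.54082510 - 8.47436773 * 0.48106239 = 0.5254


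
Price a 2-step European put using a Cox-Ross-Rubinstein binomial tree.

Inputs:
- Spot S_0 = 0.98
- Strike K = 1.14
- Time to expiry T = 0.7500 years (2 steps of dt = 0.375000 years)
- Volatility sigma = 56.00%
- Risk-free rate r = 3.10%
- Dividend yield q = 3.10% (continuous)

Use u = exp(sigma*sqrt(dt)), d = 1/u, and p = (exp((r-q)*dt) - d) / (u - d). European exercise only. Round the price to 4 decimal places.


Answer: Price = V(0,0) = 0.2920

Derivation:
dt = T/N = 0.375000
u = exp(sigma*sqrt(dt)) = 1.409068; d = 1/u = 0.709689
p = (exp((r-q)*dt) - d) / (u - d) = 0.415098
Discount per step: exp(-r*dt) = 0.988442
Stock lattice S(k, i) with i counting down-moves:
  k=0: S(0,0) = 0.9800
  k=1: S(1,0) = 1.3809; S(1,1) = 0.6955
  k=2: S(2,0) = 1.9458; S(2,1) = 0.9800; S(2,2) = 0.4936
Terminal payoffs V(N, i) = max(K - S_T, 0):
  V(2,0) = 0.000000; V(2,1) = 0.160000; V(2,2) = 0.646415
Backward induction: V(k, i) = exp(-r*dt) * [p * V(k+1, i) + (1-p) * V(k+1, i+1)].
  V(1,0) = exp(-r*dt) * [p*0.000000 + (1-p)*0.160000] = 0.092503
  V(1,1) = exp(-r*dt) * [p*0.160000 + (1-p)*0.646415] = 0.439367
  V(0,0) = exp(-r*dt) * [p*0.092503 + (1-p)*0.439367] = 0.291970


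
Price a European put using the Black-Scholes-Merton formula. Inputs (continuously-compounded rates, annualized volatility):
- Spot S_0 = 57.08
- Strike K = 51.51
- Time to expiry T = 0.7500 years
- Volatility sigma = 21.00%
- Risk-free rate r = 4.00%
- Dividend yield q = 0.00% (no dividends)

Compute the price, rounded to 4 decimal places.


Answer: Price = 1.3168

Derivation:
d1 = (ln(S/K) + (r - q + 0.5*sigma^2) * T) / (sigma * sqrt(T)) = 0.82047153
d2 = d1 - sigma * sqrt(T) = 0.63860619
exp(-rT) = 0.97044553; exp(-qT) = 1.00000000
P = K * exp(-rT) * N(-d2) - S_0 * exp(-qT) * N(-d1)
N(-d1) = 0.20597368; N(-d2) = 0.26153958
P = 51.5100 * 0.97044553 * 0.26153958 - 57.0800 * 1.00000000 * 0.20597368 = 1.3168


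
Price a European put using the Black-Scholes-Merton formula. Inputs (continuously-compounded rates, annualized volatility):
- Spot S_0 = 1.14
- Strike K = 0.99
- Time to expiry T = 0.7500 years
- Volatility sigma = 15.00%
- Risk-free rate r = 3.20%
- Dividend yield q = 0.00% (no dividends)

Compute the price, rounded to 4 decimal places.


Answer: Price = 0.0066

Derivation:
d1 = (ln(S/K) + (r - q + 0.5*sigma^2) * T) / (sigma * sqrt(T)) = 1.33572755
d2 = d1 - sigma * sqrt(T) = 1.20582374
exp(-rT) = 0.97628571; exp(-qT) = 1.00000000
P = K * exp(-rT) * N(-d2) - S_0 * exp(-qT) * N(-d1)
N(-d1) = 0.09081917; N(-d2) = 0.11394273
P = 0.9900 * 0.97628571 * 0.11394273 - 1.1400 * 1.00000000 * 0.09081917 = 0.0066


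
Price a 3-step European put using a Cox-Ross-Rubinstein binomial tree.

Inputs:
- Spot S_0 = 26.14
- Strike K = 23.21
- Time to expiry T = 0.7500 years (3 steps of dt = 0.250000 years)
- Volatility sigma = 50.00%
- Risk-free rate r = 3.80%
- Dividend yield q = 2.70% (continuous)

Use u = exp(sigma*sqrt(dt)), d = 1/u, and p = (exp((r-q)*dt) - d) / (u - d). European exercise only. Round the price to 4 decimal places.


Answer: Price = V(0,0) = 2.9642

Derivation:
dt = T/N = 0.250000
u = exp(sigma*sqrt(dt)) = 1.284025; d = 1/u = 0.778801
p = (exp((r-q)*dt) - d) / (u - d) = 0.443274
Discount per step: exp(-r*dt) = 0.990545
Stock lattice S(k, i) with i counting down-moves:
  k=0: S(0,0) = 26.1400
  k=1: S(1,0) = 33.5644; S(1,1) = 20.3579
  k=2: S(2,0) = 43.0976; S(2,1) = 26.1400; S(2,2) = 15.8547
  k=3: S(3,0) = 55.3384; S(3,1) = 33.5644; S(3,2) = 20.3579; S(3,3) = 12.3477
Terminal payoffs V(N, i) = max(K - S_T, 0):
  V(3,0) = 0.000000; V(3,1) = 0.000000; V(3,2) = 2.852148; V(3,3) = 10.862338
Backward induction: V(k, i) = exp(-r*dt) * [p * V(k+1, i) + (1-p) * V(k+1, i+1)].
  V(2,0) = exp(-r*dt) * [p*0.000000 + (1-p)*0.000000] = 0.000000
  V(2,1) = exp(-r*dt) * [p*0.000000 + (1-p)*2.852148] = 1.572851
  V(2,2) = exp(-r*dt) * [p*2.852148 + (1-p)*10.862338] = 7.242497
  V(1,0) = exp(-r*dt) * [p*0.000000 + (1-p)*1.572851] = 0.867368
  V(1,1) = exp(-r*dt) * [p*1.572851 + (1-p)*7.242497] = 4.684574
  V(0,0) = exp(-r*dt) * [p*0.867368 + (1-p)*4.684574] = 2.964211


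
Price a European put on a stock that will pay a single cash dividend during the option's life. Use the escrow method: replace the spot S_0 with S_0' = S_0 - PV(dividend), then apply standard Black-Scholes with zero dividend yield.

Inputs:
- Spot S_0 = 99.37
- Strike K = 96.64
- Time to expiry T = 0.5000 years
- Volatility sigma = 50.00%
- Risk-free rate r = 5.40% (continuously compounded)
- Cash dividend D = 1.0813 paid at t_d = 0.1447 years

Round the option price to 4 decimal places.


PV(D) = D * exp(-r * t_d) = 1.0813 * 0.99221665 = 1.07288386
S_0' = S_0 - PV(D) = 99.3700 - 1.07288386 = 98.29711614
d1 = (ln(S_0'/K) + (r + sigma^2/2)*T) / (sigma*sqrt(T)) = 0.30123302
d2 = d1 - sigma*sqrt(T) = -0.05232037
exp(-rT) = 0.97336124
N(-d1) = 0.38161841; N(-d2) = 0.52086329
P = K * exp(-rT) * N(-d2) - S_0' * N(-d1) = 96.6400 * 0.97336124 * 0.52086329 - 98.29711614 * 0.38161841 = 11.4833

Answer: Price = 11.4833


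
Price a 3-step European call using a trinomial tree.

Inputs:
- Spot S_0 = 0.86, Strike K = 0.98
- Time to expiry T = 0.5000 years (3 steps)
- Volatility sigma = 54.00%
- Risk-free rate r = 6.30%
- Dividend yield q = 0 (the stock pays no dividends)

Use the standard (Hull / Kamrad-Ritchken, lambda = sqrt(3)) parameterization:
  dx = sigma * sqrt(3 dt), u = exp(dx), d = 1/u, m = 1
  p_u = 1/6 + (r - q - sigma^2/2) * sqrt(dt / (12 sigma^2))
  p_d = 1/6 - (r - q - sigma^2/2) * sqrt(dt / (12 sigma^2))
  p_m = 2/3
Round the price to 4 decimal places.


dt = T/N = 0.166667; dx = sigma*sqrt(3*dt) = 0.381838
u = exp(dx) = 1.464974; d = 1/u = 0.682606
p_u = 0.148596, p_m = 0.666667, p_d = 0.184737
Discount per step: exp(-r*dt) = 0.989555
Stock lattice S(k, j) with j the centered position index:
  k=0: S(0,+0) = 0.8600
  k=1: S(1,-1) = 0.5870; S(1,+0) = 0.8600; S(1,+1) = 1.2599
  k=2: S(2,-2) = 0.4007; S(2,-1) = 0.5870; S(2,+0) = 0.8600; S(2,+1) = 1.2599; S(2,+2) = 1.8457
  k=3: S(3,-3) = 0.2735; S(3,-2) = 0.4007; S(3,-1) = 0.5870; S(3,+0) = 0.8600; S(3,+1) = 1.2599; S(3,+2) = 1.8457; S(3,+3) = 2.7039
Terminal payoffs V(N, j) = max(S_T - K, 0):
  V(3,-3) = 0.000000; V(3,-2) = 0.000000; V(3,-1) = 0.000000; V(3,+0) = 0.000000; V(3,+1) = 0.279878; V(3,+2) = 0.865689; V(3,+3) = 1.723886
Backward induction: V(k, j) = exp(-r*dt) * [p_u * V(k+1, j+1) + p_m * V(k+1, j) + p_d * V(k+1, j-1)]
  V(2,-2) = exp(-r*dt) * [p_u*0.000000 + p_m*0.000000 + p_d*0.000000] = 0.000000
  V(2,-1) = exp(-r*dt) * [p_u*0.000000 + p_m*0.000000 + p_d*0.000000] = 0.000000
  V(2,+0) = exp(-r*dt) * [p_u*0.279878 + p_m*0.000000 + p_d*0.000000] = 0.041154
  V(2,+1) = exp(-r*dt) * [p_u*0.865689 + p_m*0.279878 + p_d*0.000000] = 0.311931
  V(2,+2) = exp(-r*dt) * [p_u*1.723886 + p_m*0.865689 + p_d*0.279878] = 0.875749
  V(1,-1) = exp(-r*dt) * [p_u*0.041154 + p_m*0.000000 + p_d*0.000000] = 0.006052
  V(1,+0) = exp(-r*dt) * [p_u*0.311931 + p_m*0.041154 + p_d*0.000000] = 0.073017
  V(1,+1) = exp(-r*dt) * [p_u*0.875749 + p_m*0.311931 + p_d*0.041154] = 0.342079
  V(0,+0) = exp(-r*dt) * [p_u*0.342079 + p_m*0.073017 + p_d*0.006052] = 0.099577

Answer: Price = V(0,0) = 0.0996


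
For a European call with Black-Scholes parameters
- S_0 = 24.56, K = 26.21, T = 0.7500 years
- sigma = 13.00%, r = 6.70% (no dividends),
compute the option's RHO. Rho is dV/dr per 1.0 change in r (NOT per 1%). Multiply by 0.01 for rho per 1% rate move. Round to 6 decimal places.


d1 = -0.0749170958; d2 = -0.1875003983
phi(d1) = 0.3978243038; exp(-qT) = 1.0000000000; exp(-rT) = 0.9509916469
N(d2) = 0.4256341557
Rho = K*T*exp(-rT)*N(d2) = 26.2100 * 0.7500 * 0.9509916469 * 0.4256341557 = 7.956855

Answer: Rho = 7.956855


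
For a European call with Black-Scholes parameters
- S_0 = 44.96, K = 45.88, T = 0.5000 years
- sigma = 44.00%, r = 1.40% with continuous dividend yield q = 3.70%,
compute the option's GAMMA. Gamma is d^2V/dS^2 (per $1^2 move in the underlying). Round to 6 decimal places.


Answer: Gamma = 0.027957

Derivation:
d1 = 0.0534955635; d2 = -0.2576314202
phi(d1) = 0.3983718470; exp(-qT) = 0.9816700746; exp(-rT) = 0.9930244429
Gamma = exp(-qT) * phi(d1) / (S * sigma * sqrt(T)) = 0.9816700746 * 0.3983718470 / (44.9600 * 0.4400 * 0.7071067812) = 0.027957


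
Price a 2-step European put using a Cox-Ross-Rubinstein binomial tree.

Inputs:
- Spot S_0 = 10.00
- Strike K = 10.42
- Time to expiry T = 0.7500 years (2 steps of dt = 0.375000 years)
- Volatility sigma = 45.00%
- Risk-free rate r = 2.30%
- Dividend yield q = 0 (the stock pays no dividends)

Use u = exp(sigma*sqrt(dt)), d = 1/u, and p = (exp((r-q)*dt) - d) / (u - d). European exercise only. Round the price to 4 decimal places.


dt = T/N = 0.375000
u = exp(sigma*sqrt(dt)) = 1.317278; d = 1/u = 0.759141
p = (exp((r-q)*dt) - d) / (u - d) = 0.447061
Discount per step: exp(-r*dt) = 0.991412
Stock lattice S(k, i) with i counting down-moves:
  k=0: S(0,0) = 10.0000
  k=1: S(1,0) = 13.1728; S(1,1) = 7.5914
  k=2: S(2,0) = 17.3522; S(2,1) = 10.0000; S(2,2) = 5.7630
Terminal payoffs V(N, i) = max(K - S_T, 0):
  V(2,0) = 0.000000; V(2,1) = 0.420000; V(2,2) = 4.657048
Backward induction: V(k, i) = exp(-r*dt) * [p * V(k+1, i) + (1-p) * V(k+1, i+1)].
  V(1,0) = exp(-r*dt) * [p*0.000000 + (1-p)*0.420000] = 0.230240
  V(1,1) = exp(-r*dt) * [p*0.420000 + (1-p)*4.657048] = 2.739103
  V(0,0) = exp(-r*dt) * [p*0.230240 + (1-p)*2.739103] = 1.603598

Answer: Price = V(0,0) = 1.6036


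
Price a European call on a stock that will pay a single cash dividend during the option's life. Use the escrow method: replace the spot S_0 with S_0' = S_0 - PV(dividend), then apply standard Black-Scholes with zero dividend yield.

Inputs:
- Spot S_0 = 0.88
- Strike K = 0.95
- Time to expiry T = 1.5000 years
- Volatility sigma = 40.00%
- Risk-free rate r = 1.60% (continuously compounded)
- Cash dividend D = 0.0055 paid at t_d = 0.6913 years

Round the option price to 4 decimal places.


PV(D) = D * exp(-r * t_d) = 0.0055 * 0.98900015 = 0.00543950
S_0' = S_0 - PV(D) = 0.8800 - 0.00543950 = 0.87456050
d1 = (ln(S_0'/K) + (r + sigma^2/2)*T) / (sigma*sqrt(T)) = 0.12504541
d2 = d1 - sigma*sqrt(T) = -0.36485254
exp(-rT) = 0.97628571
N(d1) = 0.54975620; N(d2) = 0.35761074
C = S_0' * N(d1) - K * exp(-rT) * N(d2) = 0.87456050 * 0.54975620 - 0.9500 * 0.97628571 * 0.35761074 = 0.1491

Answer: Price = 0.1491


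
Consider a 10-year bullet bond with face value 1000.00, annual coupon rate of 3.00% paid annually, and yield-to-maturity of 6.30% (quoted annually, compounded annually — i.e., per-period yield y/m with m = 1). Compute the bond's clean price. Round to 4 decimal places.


Answer: Price = 760.5323

Derivation:
Coupon per period c = face * coupon_rate / m = 30.000000
Periods per year m = 1; per-period yield y/m = 0.063000
Number of cashflows N = 10
Cashflows (t years, CF_t, discount factor 1/(1+y/m)^(m*t), PV):
  t = 1.0000: CF_t = 30.000000, DF = 0.940734, PV = 28.222013
  t = 2.0000: CF_t = 30.000000, DF = 0.884980, PV = 26.549401
  t = 3.0000: CF_t = 30.000000, DF = 0.832531, PV = 24.975918
  t = 4.0000: CF_t = 30.000000, DF = 0.783190, PV = 23.495690
  t = 5.0000: CF_t = 30.000000, DF = 0.736773, PV = 22.103189
  t = 6.0000: CF_t = 30.000000, DF = 0.693107, PV = 20.793216
  t = 7.0000: CF_t = 30.000000, DF = 0.652029, PV = 19.560881
  t = 8.0000: CF_t = 30.000000, DF = 0.613386, PV = 18.401581
  t = 9.0000: CF_t = 30.000000, DF = 0.577033, PV = 17.310989
  t = 10.0000: CF_t = 1030.000000, DF = 0.542834, PV = 559.119423
Price P = sum_t PV_t = 760.532300


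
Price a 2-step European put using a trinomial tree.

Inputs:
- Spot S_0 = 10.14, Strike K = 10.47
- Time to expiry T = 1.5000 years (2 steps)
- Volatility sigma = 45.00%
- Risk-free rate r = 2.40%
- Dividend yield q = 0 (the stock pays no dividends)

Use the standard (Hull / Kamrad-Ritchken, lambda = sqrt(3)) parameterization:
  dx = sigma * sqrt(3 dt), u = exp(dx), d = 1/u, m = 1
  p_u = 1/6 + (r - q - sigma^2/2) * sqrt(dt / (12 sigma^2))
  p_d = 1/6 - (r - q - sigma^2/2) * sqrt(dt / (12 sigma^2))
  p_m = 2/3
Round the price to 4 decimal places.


Answer: Price = V(0,0) = 1.9209

Derivation:
dt = T/N = 0.750000; dx = sigma*sqrt(3*dt) = 0.675000
u = exp(dx) = 1.964033; d = 1/u = 0.509156
p_u = 0.123750, p_m = 0.666667, p_d = 0.209583
Discount per step: exp(-r*dt) = 0.982161
Stock lattice S(k, j) with j the centered position index:
  k=0: S(0,+0) = 10.1400
  k=1: S(1,-1) = 5.1628; S(1,+0) = 10.1400; S(1,+1) = 19.9153
  k=2: S(2,-2) = 2.6287; S(2,-1) = 5.1628; S(2,+0) = 10.1400; S(2,+1) = 19.9153; S(2,+2) = 39.1143
Terminal payoffs V(N, j) = max(K - S_T, 0):
  V(2,-2) = 7.841304; V(2,-1) = 5.307154; V(2,+0) = 0.330000; V(2,+1) = 0.000000; V(2,+2) = 0.000000
Backward induction: V(k, j) = exp(-r*dt) * [p_u * V(k+1, j+1) + p_m * V(k+1, j) + p_d * V(k+1, j-1)]
  V(1,-1) = exp(-r*dt) * [p_u*0.330000 + p_m*5.307154 + p_d*7.841304] = 5.129185
  V(1,+0) = exp(-r*dt) * [p_u*0.000000 + p_m*0.330000 + p_d*5.307154] = 1.308524
  V(1,+1) = exp(-r*dt) * [p_u*0.000000 + p_m*0.000000 + p_d*0.330000] = 0.067929
  V(0,+0) = exp(-r*dt) * [p_u*0.067929 + p_m*1.308524 + p_d*5.129185] = 1.920859


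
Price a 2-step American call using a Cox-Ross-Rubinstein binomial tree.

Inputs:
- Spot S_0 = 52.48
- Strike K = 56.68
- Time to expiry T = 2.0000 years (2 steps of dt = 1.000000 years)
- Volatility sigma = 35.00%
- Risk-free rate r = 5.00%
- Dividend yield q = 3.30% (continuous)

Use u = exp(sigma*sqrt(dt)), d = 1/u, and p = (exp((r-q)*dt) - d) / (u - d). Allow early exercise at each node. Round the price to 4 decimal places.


Answer: Price = V(0,0) = 8.4821

Derivation:
dt = T/N = 1.000000
u = exp(sigma*sqrt(dt)) = 1.419068; d = 1/u = 0.704688
p = (exp((r-q)*dt) - d) / (u - d) = 0.437383
Discount per step: exp(-r*dt) = 0.951229
Stock lattice S(k, i) with i counting down-moves:
  k=0: S(0,0) = 52.4800
  k=1: S(1,0) = 74.4727; S(1,1) = 36.9820
  k=2: S(2,0) = 105.6817; S(2,1) = 52.4800; S(2,2) = 26.0608
Terminal payoffs V(N, i) = max(S_T - K, 0):
  V(2,0) = 49.001742; V(2,1) = 0.000000; V(2,2) = 0.000000
Backward induction: V(k, i) = exp(-r*dt) * [p * V(k+1, i) + (1-p) * V(k+1, i+1)]; then take max(V_cont, immediate exercise) for American.
  V(1,0) = exp(-r*dt) * [p*49.001742 + (1-p)*0.000000] = 20.387239; exercise = 17.792665; V(1,0) = max -> 20.387239
  V(1,1) = exp(-r*dt) * [p*0.000000 + (1-p)*0.000000] = 0.000000; exercise = 0.000000; V(1,1) = max -> 0.000000
  V(0,0) = exp(-r*dt) * [p*20.387239 + (1-p)*0.000000] = 8.482138; exercise = 0.000000; V(0,0) = max -> 8.482138


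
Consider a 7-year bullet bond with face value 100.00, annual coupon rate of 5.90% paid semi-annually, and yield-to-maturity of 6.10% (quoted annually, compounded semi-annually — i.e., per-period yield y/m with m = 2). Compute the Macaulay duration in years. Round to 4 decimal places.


Answer: Macaulay duration = 5.8266 years

Derivation:
Coupon per period c = face * coupon_rate / m = 2.950000
Periods per year m = 2; per-period yield y/m = 0.030500
Number of cashflows N = 14
Cashflows (t years, CF_t, discount factor 1/(1+y/m)^(m*t), PV):
  t = 0.5000: CF_t = 2.950000, DF = 0.970403, PV = 2.862688
  t = 1.0000: CF_t = 2.950000, DF = 0.941681, PV = 2.777960
  t = 1.5000: CF_t = 2.950000, DF = 0.913810, PV = 2.695740
  t = 2.0000: CF_t = 2.950000, DF = 0.886764, PV = 2.615954
  t = 2.5000: CF_t = 2.950000, DF = 0.860518, PV = 2.538528
  t = 3.0000: CF_t = 2.950000, DF = 0.835049, PV = 2.463395
  t = 3.5000: CF_t = 2.950000, DF = 0.810334, PV = 2.390485
  t = 4.0000: CF_t = 2.950000, DF = 0.786350, PV = 2.319733
  t = 4.5000: CF_t = 2.950000, DF = 0.763076, PV = 2.251075
  t = 5.0000: CF_t = 2.950000, DF = 0.740491, PV = 2.184450
  t = 5.5000: CF_t = 2.950000, DF = 0.718575, PV = 2.119796
  t = 6.0000: CF_t = 2.950000, DF = 0.697307, PV = 2.057056
  t = 6.5000: CF_t = 2.950000, DF = 0.676669, PV = 1.996172
  t = 7.0000: CF_t = 102.950000, DF = 0.656641, PV = 67.601200
Price P = sum_t PV_t = 98.874233
Macaulay numerator sum_t t * PV_t:
  t * PV_t at t = 0.5000: 1.431344
  t * PV_t at t = 1.0000: 2.777960
  t * PV_t at t = 1.5000: 4.043610
  t * PV_t at t = 2.0000: 5.231907
  t * PV_t at t = 2.5000: 6.346321
  t * PV_t at t = 3.0000: 7.390185
  t * PV_t at t = 3.5000: 8.366698
  t * PV_t at t = 4.0000: 9.278933
  t * PV_t at t = 4.5000: 10.129840
  t * PV_t at t = 5.0000: 10.922249
  t * PV_t at t = 5.5000: 11.658878
  t * PV_t at t = 6.0000: 12.342335
  t * PV_t at t = 6.5000: 12.975121
  t * PV_t at t = 7.0000: 473.208400
Macaulay duration D = (sum_t t * PV_t) / P = 576.103780 / 98.874233 = 5.826632


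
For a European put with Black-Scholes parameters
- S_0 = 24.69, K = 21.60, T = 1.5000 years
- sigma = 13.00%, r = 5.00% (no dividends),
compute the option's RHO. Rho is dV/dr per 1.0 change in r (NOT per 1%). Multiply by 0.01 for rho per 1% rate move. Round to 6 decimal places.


d1 = 1.3904307987; d2 = 1.2312139654
phi(d1) = 0.1517398957; exp(-qT) = 1.0000000000; exp(-rT) = 0.9277434863
N(-d2) = 0.1091214248
Rho = -K*T*exp(-rT)*N(-d2) = -21.6000 * 1.5000 * 0.9277434863 * 0.1091214248 = -3.280069

Answer: Rho = -3.280069


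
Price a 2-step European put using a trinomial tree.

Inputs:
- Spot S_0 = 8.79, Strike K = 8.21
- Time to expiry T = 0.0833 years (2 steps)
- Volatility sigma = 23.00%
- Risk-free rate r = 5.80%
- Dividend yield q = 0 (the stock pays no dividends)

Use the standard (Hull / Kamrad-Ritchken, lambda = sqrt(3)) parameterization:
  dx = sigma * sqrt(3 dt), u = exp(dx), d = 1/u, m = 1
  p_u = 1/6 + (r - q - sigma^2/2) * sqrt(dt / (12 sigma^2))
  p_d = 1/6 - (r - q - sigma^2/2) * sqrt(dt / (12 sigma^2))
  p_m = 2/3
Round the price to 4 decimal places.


Answer: Price = V(0,0) = 0.0409

Derivation:
dt = T/N = 0.041650; dx = sigma*sqrt(3*dt) = 0.081301
u = exp(dx) = 1.084697; d = 1/u = 0.921916
p_u = 0.174748, p_m = 0.666667, p_d = 0.158585
Discount per step: exp(-r*dt) = 0.997587
Stock lattice S(k, j) with j the centered position index:
  k=0: S(0,+0) = 8.7900
  k=1: S(1,-1) = 8.1036; S(1,+0) = 8.7900; S(1,+1) = 9.5345
  k=2: S(2,-2) = 7.4709; S(2,-1) = 8.1036; S(2,+0) = 8.7900; S(2,+1) = 9.5345; S(2,+2) = 10.3420
Terminal payoffs V(N, j) = max(K - S_T, 0):
  V(2,-2) = 0.739121; V(2,-1) = 0.106357; V(2,+0) = 0.000000; V(2,+1) = 0.000000; V(2,+2) = 0.000000
Backward induction: V(k, j) = exp(-r*dt) * [p_u * V(k+1, j+1) + p_m * V(k+1, j) + p_d * V(k+1, j-1)]
  V(1,-1) = exp(-r*dt) * [p_u*0.000000 + p_m*0.106357 + p_d*0.739121] = 0.187665
  V(1,+0) = exp(-r*dt) * [p_u*0.000000 + p_m*0.000000 + p_d*0.106357] = 0.016826
  V(1,+1) = exp(-r*dt) * [p_u*0.000000 + p_m*0.000000 + p_d*0.000000] = 0.000000
  V(0,+0) = exp(-r*dt) * [p_u*0.000000 + p_m*0.016826 + p_d*0.187665] = 0.040879


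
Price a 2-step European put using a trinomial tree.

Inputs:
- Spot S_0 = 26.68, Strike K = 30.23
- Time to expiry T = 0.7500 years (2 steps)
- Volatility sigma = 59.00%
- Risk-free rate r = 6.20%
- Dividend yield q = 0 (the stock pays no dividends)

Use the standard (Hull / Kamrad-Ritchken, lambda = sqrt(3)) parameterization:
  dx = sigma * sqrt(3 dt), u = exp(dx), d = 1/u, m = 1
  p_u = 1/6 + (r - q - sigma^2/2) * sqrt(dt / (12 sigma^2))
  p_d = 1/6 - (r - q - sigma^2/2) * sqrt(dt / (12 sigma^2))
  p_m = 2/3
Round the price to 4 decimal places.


Answer: Price = V(0,0) = 6.6192

Derivation:
dt = T/N = 0.375000; dx = sigma*sqrt(3*dt) = 0.625790
u = exp(dx) = 1.869722; d = 1/u = 0.534839
p_u = 0.133094, p_m = 0.666667, p_d = 0.200239
Discount per step: exp(-r*dt) = 0.977018
Stock lattice S(k, j) with j the centered position index:
  k=0: S(0,+0) = 26.6800
  k=1: S(1,-1) = 14.2695; S(1,+0) = 26.6800; S(1,+1) = 49.8842
  k=2: S(2,-2) = 7.6319; S(2,-1) = 14.2695; S(2,+0) = 26.6800; S(2,+1) = 49.8842; S(2,+2) = 93.2695
Terminal payoffs V(N, j) = max(K - S_T, 0):
  V(2,-2) = 22.598112; V(2,-1) = 15.960495; V(2,+0) = 3.550000; V(2,+1) = 0.000000; V(2,+2) = 0.000000
Backward induction: V(k, j) = exp(-r*dt) * [p_u * V(k+1, j+1) + p_m * V(k+1, j) + p_d * V(k+1, j-1)]
  V(1,-1) = exp(-r*dt) * [p_u*3.550000 + p_m*15.960495 + p_d*22.598112] = 15.278458
  V(1,+0) = exp(-r*dt) * [p_u*0.000000 + p_m*3.550000 + p_d*15.960495] = 5.434746
  V(1,+1) = exp(-r*dt) * [p_u*0.000000 + p_m*0.000000 + p_d*3.550000] = 0.694513
  V(0,+0) = exp(-r*dt) * [p_u*0.694513 + p_m*5.434746 + p_d*15.278458] = 6.619246


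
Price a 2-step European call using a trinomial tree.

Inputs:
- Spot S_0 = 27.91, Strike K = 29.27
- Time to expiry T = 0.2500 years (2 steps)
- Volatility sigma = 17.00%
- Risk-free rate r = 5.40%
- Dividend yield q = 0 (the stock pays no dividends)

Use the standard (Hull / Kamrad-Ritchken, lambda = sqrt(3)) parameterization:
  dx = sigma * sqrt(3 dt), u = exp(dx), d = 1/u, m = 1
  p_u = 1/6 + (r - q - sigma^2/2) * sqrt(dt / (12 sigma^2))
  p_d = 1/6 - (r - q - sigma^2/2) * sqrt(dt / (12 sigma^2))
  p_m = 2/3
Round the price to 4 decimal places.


Answer: Price = V(0,0) = 0.6088

Derivation:
dt = T/N = 0.125000; dx = sigma*sqrt(3*dt) = 0.104103
u = exp(dx) = 1.109715; d = 1/u = 0.901132
p_u = 0.190411, p_m = 0.666667, p_d = 0.142922
Discount per step: exp(-r*dt) = 0.993273
Stock lattice S(k, j) with j the centered position index:
  k=0: S(0,+0) = 27.9100
  k=1: S(1,-1) = 25.1506; S(1,+0) = 27.9100; S(1,+1) = 30.9721
  k=2: S(2,-2) = 22.6640; S(2,-1) = 25.1506; S(2,+0) = 27.9100; S(2,+1) = 30.9721; S(2,+2) = 34.3703
Terminal payoffs V(N, j) = max(S_T - K, 0):
  V(2,-2) = 0.000000; V(2,-1) = 0.000000; V(2,+0) = 0.000000; V(2,+1) = 1.702148; V(2,+2) = 5.100261
Backward induction: V(k, j) = exp(-r*dt) * [p_u * V(k+1, j+1) + p_m * V(k+1, j) + p_d * V(k+1, j-1)]
  V(1,-1) = exp(-r*dt) * [p_u*0.000000 + p_m*0.000000 + p_d*0.000000] = 0.000000
  V(1,+0) = exp(-r*dt) * [p_u*1.702148 + p_m*0.000000 + p_d*0.000000] = 0.321928
  V(1,+1) = exp(-r*dt) * [p_u*5.100261 + p_m*1.702148 + p_d*0.000000] = 2.091745
  V(0,+0) = exp(-r*dt) * [p_u*2.091745 + p_m*0.321928 + p_d*0.000000] = 0.608787


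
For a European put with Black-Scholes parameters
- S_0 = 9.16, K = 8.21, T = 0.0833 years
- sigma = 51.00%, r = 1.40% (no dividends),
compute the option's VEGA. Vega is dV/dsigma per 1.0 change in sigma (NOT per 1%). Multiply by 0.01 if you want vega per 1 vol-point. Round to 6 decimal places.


d1 = 0.8253862348; d2 = 0.6781913640
phi(d1) = 0.2837760945; exp(-qT) = 1.0000000000; exp(-rT) = 0.9988344797
Vega = S * exp(-qT) * phi(d1) * sqrt(T) = 9.1600 * 1.0000000000 * 0.2837760945 * 0.2886173938 = 0.750229

Answer: Vega = 0.750229


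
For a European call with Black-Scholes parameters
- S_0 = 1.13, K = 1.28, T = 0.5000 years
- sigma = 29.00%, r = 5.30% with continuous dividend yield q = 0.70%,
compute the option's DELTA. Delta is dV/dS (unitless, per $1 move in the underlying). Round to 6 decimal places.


d1 = -0.3931389116; d2 = -0.5981998782
phi(d1) = 0.3692735303; exp(-qT) = 0.9965061179; exp(-rT) = 0.9738480438
N(d1) = 0.3471084429
Delta = exp(-qT) * N(d1) = 0.9965061179 * 0.3471084429 = 0.345896

Answer: Delta = 0.345896


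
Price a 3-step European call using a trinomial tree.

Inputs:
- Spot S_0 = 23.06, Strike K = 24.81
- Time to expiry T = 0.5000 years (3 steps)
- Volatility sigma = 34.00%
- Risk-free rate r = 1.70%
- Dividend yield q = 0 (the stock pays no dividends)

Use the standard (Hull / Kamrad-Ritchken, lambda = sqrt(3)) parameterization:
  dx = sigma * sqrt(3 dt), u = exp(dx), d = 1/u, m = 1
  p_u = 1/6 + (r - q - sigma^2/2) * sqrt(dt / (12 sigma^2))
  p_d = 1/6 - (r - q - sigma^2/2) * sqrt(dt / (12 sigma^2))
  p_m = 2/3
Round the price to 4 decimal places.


dt = T/N = 0.166667; dx = sigma*sqrt(3*dt) = 0.240416
u = exp(dx) = 1.271778; d = 1/u = 0.786300
p_u = 0.152525, p_m = 0.666667, p_d = 0.180809
Discount per step: exp(-r*dt) = 0.997171
Stock lattice S(k, j) with j the centered position index:
  k=0: S(0,+0) = 23.0600
  k=1: S(1,-1) = 18.1321; S(1,+0) = 23.0600; S(1,+1) = 29.3272
  k=2: S(2,-2) = 14.2573; S(2,-1) = 18.1321; S(2,+0) = 23.0600; S(2,+1) = 29.3272; S(2,+2) = 37.2977
  k=3: S(3,-3) = 11.2105; S(3,-2) = 14.2573; S(3,-1) = 18.1321; S(3,+0) = 23.0600; S(3,+1) = 29.3272; S(3,+2) = 37.2977; S(3,+3) = 47.4344
Terminal payoffs V(N, j) = max(S_T - K, 0):
  V(3,-3) = 0.000000; V(3,-2) = 0.000000; V(3,-1) = 0.000000; V(3,+0) = 0.000000; V(3,+1) = 4.517212; V(3,+2) = 12.487717; V(3,+3) = 22.624435
Backward induction: V(k, j) = exp(-r*dt) * [p_u * V(k+1, j+1) + p_m * V(k+1, j) + p_d * V(k+1, j-1)]
  V(2,-2) = exp(-r*dt) * [p_u*0.000000 + p_m*0.000000 + p_d*0.000000] = 0.000000
  V(2,-1) = exp(-r*dt) * [p_u*0.000000 + p_m*0.000000 + p_d*0.000000] = 0.000000
  V(2,+0) = exp(-r*dt) * [p_u*4.517212 + p_m*0.000000 + p_d*0.000000] = 0.687036
  V(2,+1) = exp(-r*dt) * [p_u*12.487717 + p_m*4.517212 + p_d*0.000000] = 4.902248
  V(2,+2) = exp(-r*dt) * [p_u*22.624435 + p_m*12.487717 + p_d*4.517212] = 12.557049
  V(1,-1) = exp(-r*dt) * [p_u*0.687036 + p_m*0.000000 + p_d*0.000000] = 0.104493
  V(1,+0) = exp(-r*dt) * [p_u*4.902248 + p_m*0.687036 + p_d*0.000000] = 1.202326
  V(1,+1) = exp(-r*dt) * [p_u*12.557049 + p_m*4.902248 + p_d*0.687036] = 5.292629
  V(0,+0) = exp(-r*dt) * [p_u*5.292629 + p_m*1.202326 + p_d*0.104493] = 1.623094

Answer: Price = V(0,0) = 1.6231


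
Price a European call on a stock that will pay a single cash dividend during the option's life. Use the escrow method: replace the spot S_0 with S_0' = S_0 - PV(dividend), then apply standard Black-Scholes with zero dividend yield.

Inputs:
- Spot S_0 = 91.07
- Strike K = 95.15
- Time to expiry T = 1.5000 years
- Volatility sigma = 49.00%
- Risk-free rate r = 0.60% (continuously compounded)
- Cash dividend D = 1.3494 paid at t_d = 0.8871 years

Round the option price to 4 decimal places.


PV(D) = D * exp(-r * t_d) = 1.3494 * 0.99469154 = 1.34223676
S_0' = S_0 - PV(D) = 91.0700 - 1.34223676 = 89.72776324
d1 = (ln(S_0'/K) + (r + sigma^2/2)*T) / (sigma*sqrt(T)) = 0.21728914
d2 = d1 - sigma*sqrt(T) = -0.38283585
exp(-rT) = 0.99104038
N(d1) = 0.58600849; N(d2) = 0.35092074
C = S_0' * N(d1) - K * exp(-rT) * N(d2) = 89.72776324 * 0.58600849 - 95.1500 * 0.99104038 * 0.35092074 = 19.4903

Answer: Price = 19.4903


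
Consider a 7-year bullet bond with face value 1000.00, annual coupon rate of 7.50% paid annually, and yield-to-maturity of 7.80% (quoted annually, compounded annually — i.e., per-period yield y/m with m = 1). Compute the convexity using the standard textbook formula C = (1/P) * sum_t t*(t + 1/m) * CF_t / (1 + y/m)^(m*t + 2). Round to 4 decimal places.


Answer: Convexity = 36.2764

Derivation:
Coupon per period c = face * coupon_rate / m = 75.000000
Periods per year m = 1; per-period yield y/m = 0.078000
Number of cashflows N = 7
Cashflows (t years, CF_t, discount factor 1/(1+y/m)^(m*t), PV):
  t = 1.0000: CF_t = 75.000000, DF = 0.927644, PV = 69.573284
  t = 2.0000: CF_t = 75.000000, DF = 0.860523, PV = 64.539224
  t = 3.0000: CF_t = 75.000000, DF = 0.798259, PV = 59.869410
  t = 4.0000: CF_t = 75.000000, DF = 0.740500, PV = 55.537486
  t = 5.0000: CF_t = 75.000000, DF = 0.686920, PV = 51.519004
  t = 6.0000: CF_t = 75.000000, DF = 0.637217, PV = 47.791284
  t = 7.0000: CF_t = 1075.000000, DF = 0.591111, PV = 635.443788
Price P = sum_t PV_t = 984.273481
Convexity numerator sum_t t*(t + 1/m) * CF_t / (1+y/m)^(m*t + 2):
  t = 1.0000: term = 119.738821
  t = 2.0000: term = 333.224918
  t = 3.0000: term = 618.228049
  t = 4.0000: term = 955.825679
  t = 5.0000: term = 1329.998626
  t = 6.0000: term = 1727.270942
  t = 7.0000: term = 30621.583392
Convexity = (1/P) * sum = 35705.870427 / 984.273481 = 36.276371


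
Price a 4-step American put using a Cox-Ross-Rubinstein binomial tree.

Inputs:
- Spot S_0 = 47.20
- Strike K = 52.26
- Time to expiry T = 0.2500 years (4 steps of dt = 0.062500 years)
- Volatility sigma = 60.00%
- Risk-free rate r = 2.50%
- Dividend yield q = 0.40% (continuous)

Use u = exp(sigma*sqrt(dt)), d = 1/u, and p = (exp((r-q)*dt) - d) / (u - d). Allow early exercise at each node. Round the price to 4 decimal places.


dt = T/N = 0.062500
u = exp(sigma*sqrt(dt)) = 1.161834; d = 1/u = 0.860708
p = (exp((r-q)*dt) - d) / (u - d) = 0.466932
Discount per step: exp(-r*dt) = 0.998439
Stock lattice S(k, i) with i counting down-moves:
  k=0: S(0,0) = 47.2000
  k=1: S(1,0) = 54.8386; S(1,1) = 40.6254
  k=2: S(2,0) = 63.7133; S(2,1) = 47.2000; S(2,2) = 34.9666
  k=3: S(3,0) = 74.0243; S(3,1) = 54.8386; S(3,2) = 40.6254; S(3,3) = 30.0960
  k=4: S(4,0) = 86.0040; S(4,1) = 63.7133; S(4,2) = 47.2000; S(4,3) = 34.9666; S(4,4) = 25.9039
Terminal payoffs V(N, i) = max(K - S_T, 0):
  V(4,0) = 0.000000; V(4,1) = 0.000000; V(4,2) = 5.060000; V(4,3) = 17.293380; V(4,4) = 26.356091
Backward induction: V(k, i) = exp(-r*dt) * [p * V(k+1, i) + (1-p) * V(k+1, i+1)]; then take max(V_cont, immediate exercise) for American.
  V(3,0) = exp(-r*dt) * [p*0.000000 + (1-p)*0.000000] = 0.000000; exercise = 0.000000; V(3,0) = max -> 0.000000
  V(3,1) = exp(-r*dt) * [p*0.000000 + (1-p)*5.060000] = 2.693115; exercise = 0.000000; V(3,1) = max -> 2.693115
  V(3,2) = exp(-r*dt) * [p*5.060000 + (1-p)*17.293380] = 11.563146; exercise = 11.634584; V(3,2) = max -> 11.634584
  V(3,3) = exp(-r*dt) * [p*17.293380 + (1-p)*26.356091] = 22.089882; exercise = 22.163951; V(3,3) = max -> 22.163951
  V(2,0) = exp(-r*dt) * [p*0.000000 + (1-p)*2.693115] = 1.433373; exercise = 0.000000; V(2,0) = max -> 1.433373
  V(2,1) = exp(-r*dt) * [p*2.693115 + (1-p)*11.634584] = 7.447882; exercise = 5.060000; V(2,1) = max -> 7.447882
  V(2,2) = exp(-r*dt) * [p*11.634584 + (1-p)*22.163951] = 17.220528; exercise = 17.293380; V(2,2) = max -> 17.293380
  V(1,0) = exp(-r*dt) * [p*1.433373 + (1-p)*7.447882] = 4.632274; exercise = 0.000000; V(1,0) = max -> 4.632274
  V(1,1) = exp(-r*dt) * [p*7.447882 + (1-p)*17.293380] = 12.676383; exercise = 11.634584; V(1,1) = max -> 12.676383
  V(0,0) = exp(-r*dt) * [p*4.632274 + (1-p)*12.676383] = 8.906407; exercise = 5.060000; V(0,0) = max -> 8.906407

Answer: Price = V(0,0) = 8.9064


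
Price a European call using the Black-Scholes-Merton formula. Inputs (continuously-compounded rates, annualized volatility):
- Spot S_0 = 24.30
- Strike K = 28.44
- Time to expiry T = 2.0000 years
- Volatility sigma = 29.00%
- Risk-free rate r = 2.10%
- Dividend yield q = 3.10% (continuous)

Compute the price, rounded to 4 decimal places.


Answer: Price = 2.2235

Derivation:
d1 = (ln(S/K) + (r - q + 0.5*sigma^2) * T) / (sigma * sqrt(T)) = -0.22729888
d2 = d1 - sigma * sqrt(T) = -0.63742081
exp(-rT) = 0.95886978; exp(-qT) = 0.93988289
C = S_0 * exp(-qT) * N(d1) - K * exp(-rT) * N(d2)
N(d1) = 0.41009567; N(d2) = 0.26192539
C = 24.3000 * 0.93988289 * 0.41009567 - 28.4400 * 0.95886978 * 0.26192539 = 2.2235


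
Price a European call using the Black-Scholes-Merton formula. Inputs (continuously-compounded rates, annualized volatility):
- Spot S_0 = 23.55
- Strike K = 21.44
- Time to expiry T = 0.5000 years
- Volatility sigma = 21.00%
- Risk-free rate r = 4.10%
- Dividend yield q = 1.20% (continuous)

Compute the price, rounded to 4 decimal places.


d1 = (ln(S/K) + (r - q + 0.5*sigma^2) * T) / (sigma * sqrt(T)) = 0.80403081
d2 = d1 - sigma * sqrt(T) = 0.65553839
exp(-rT) = 0.97970870; exp(-qT) = 0.99401796
C = S_0 * exp(-qT) * N(d1) - K * exp(-rT) * N(d2)
N(d1) = 0.78931041; N(d2) = 0.74393941
C = 23.5500 * 0.99401796 * 0.78931041 - 21.4400 * 0.97970870 * 0.74393941 = 2.8507

Answer: Price = 2.8507


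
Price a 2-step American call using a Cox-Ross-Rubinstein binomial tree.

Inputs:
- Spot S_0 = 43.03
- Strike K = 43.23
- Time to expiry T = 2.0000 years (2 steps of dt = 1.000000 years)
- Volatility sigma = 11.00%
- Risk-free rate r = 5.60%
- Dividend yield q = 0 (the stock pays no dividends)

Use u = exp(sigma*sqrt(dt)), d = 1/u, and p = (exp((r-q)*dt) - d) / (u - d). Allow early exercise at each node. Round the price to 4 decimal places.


Answer: Price = V(0,0) = 5.0013

Derivation:
dt = T/N = 1.000000
u = exp(sigma*sqrt(dt)) = 1.116278; d = 1/u = 0.895834
p = (exp((r-q)*dt) - d) / (u - d) = 0.733808
Discount per step: exp(-r*dt) = 0.945539
Stock lattice S(k, i) with i counting down-moves:
  k=0: S(0,0) = 43.0300
  k=1: S(1,0) = 48.0334; S(1,1) = 38.5477
  k=2: S(2,0) = 53.6187; S(2,1) = 43.0300; S(2,2) = 34.5324
Terminal payoffs V(N, i) = max(S_T - K, 0):
  V(2,0) = 10.388682; V(2,1) = 0.000000; V(2,2) = 0.000000
Backward induction: V(k, i) = exp(-r*dt) * [p * V(k+1, i) + (1-p) * V(k+1, i+1)]; then take max(V_cont, immediate exercise) for American.
  V(1,0) = exp(-r*dt) * [p*10.388682 + (1-p)*0.000000] = 7.208127; exercise = 4.803445; V(1,0) = max -> 7.208127
  V(1,1) = exp(-r*dt) * [p*0.000000 + (1-p)*0.000000] = 0.000000; exercise = 0.000000; V(1,1) = max -> 0.000000
  V(0,0) = exp(-r*dt) * [p*7.208127 + (1-p)*0.000000] = 5.001318; exercise = 0.000000; V(0,0) = max -> 5.001318


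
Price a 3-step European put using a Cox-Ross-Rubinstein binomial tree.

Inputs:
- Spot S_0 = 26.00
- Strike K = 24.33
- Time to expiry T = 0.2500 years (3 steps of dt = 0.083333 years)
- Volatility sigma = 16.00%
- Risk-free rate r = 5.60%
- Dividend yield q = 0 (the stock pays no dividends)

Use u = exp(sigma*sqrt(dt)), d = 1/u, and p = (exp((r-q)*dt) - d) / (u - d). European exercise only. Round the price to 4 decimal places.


Answer: Price = V(0,0) = 0.1636

Derivation:
dt = T/N = 0.083333
u = exp(sigma*sqrt(dt)) = 1.047271; d = 1/u = 0.954862
p = (exp((r-q)*dt) - d) / (u - d) = 0.539073
Discount per step: exp(-r*dt) = 0.995344
Stock lattice S(k, i) with i counting down-moves:
  k=0: S(0,0) = 26.0000
  k=1: S(1,0) = 27.2291; S(1,1) = 24.8264
  k=2: S(2,0) = 28.5162; S(2,1) = 26.0000; S(2,2) = 23.7058
  k=3: S(3,0) = 29.8642; S(3,1) = 27.2291; S(3,2) = 24.8264; S(3,3) = 22.6358
Terminal payoffs V(N, i) = max(K - S_T, 0):
  V(3,0) = 0.000000; V(3,1) = 0.000000; V(3,2) = 0.000000; V(3,3) = 1.694206
Backward induction: V(k, i) = exp(-r*dt) * [p * V(k+1, i) + (1-p) * V(k+1, i+1)].
  V(2,0) = exp(-r*dt) * [p*0.000000 + (1-p)*0.000000] = 0.000000
  V(2,1) = exp(-r*dt) * [p*0.000000 + (1-p)*0.000000] = 0.000000
  V(2,2) = exp(-r*dt) * [p*0.000000 + (1-p)*1.694206] = 0.777269
  V(1,0) = exp(-r*dt) * [p*0.000000 + (1-p)*0.000000] = 0.000000
  V(1,1) = exp(-r*dt) * [p*0.000000 + (1-p)*0.777269] = 0.356596
  V(0,0) = exp(-r*dt) * [p*0.000000 + (1-p)*0.356596] = 0.163599


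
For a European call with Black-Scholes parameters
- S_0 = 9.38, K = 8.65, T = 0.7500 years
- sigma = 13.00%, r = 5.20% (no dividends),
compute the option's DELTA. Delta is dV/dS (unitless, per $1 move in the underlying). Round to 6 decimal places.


d1 = 1.1223506442; d2 = 1.0097673417
phi(d1) = 0.2125083457; exp(-qT) = 1.0000000000; exp(-rT) = 0.9617507091
N(d1) = 0.8691433095
Delta = exp(-qT) * N(d1) = 1.0000000000 * 0.8691433095 = 0.869143

Answer: Delta = 0.869143


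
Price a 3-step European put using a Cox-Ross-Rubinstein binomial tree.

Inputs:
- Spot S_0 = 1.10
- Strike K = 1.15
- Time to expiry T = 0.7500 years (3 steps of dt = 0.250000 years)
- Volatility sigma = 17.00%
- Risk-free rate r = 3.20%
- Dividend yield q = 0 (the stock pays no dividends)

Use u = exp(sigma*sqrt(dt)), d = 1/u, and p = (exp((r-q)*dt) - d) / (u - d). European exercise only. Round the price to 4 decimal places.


dt = T/N = 0.250000
u = exp(sigma*sqrt(dt)) = 1.088717; d = 1/u = 0.918512
p = (exp((r-q)*dt) - d) / (u - d) = 0.525954
Discount per step: exp(-r*dt) = 0.992032
Stock lattice S(k, i) with i counting down-moves:
  k=0: S(0,0) = 1.1000
  k=1: S(1,0) = 1.1976; S(1,1) = 1.0104
  k=2: S(2,0) = 1.3038; S(2,1) = 1.1000; S(2,2) = 0.9280
  k=3: S(3,0) = 1.4195; S(3,1) = 1.1976; S(3,2) = 1.0104; S(3,3) = 0.8524
Terminal payoffs V(N, i) = max(K - S_T, 0):
  V(3,0) = 0.000000; V(3,1) = 0.000000; V(3,2) = 0.139636; V(3,3) = 0.297592
Backward induction: V(k, i) = exp(-r*dt) * [p * V(k+1, i) + (1-p) * V(k+1, i+1)].
  V(2,0) = exp(-r*dt) * [p*0.000000 + (1-p)*0.000000] = 0.000000
  V(2,1) = exp(-r*dt) * [p*0.000000 + (1-p)*0.139636] = 0.065667
  V(2,2) = exp(-r*dt) * [p*0.139636 + (1-p)*0.297592] = 0.212805
  V(1,0) = exp(-r*dt) * [p*0.000000 + (1-p)*0.065667] = 0.030881
  V(1,1) = exp(-r*dt) * [p*0.065667 + (1-p)*0.212805] = 0.134338
  V(0,0) = exp(-r*dt) * [p*0.030881 + (1-p)*0.134338] = 0.079288

Answer: Price = V(0,0) = 0.0793


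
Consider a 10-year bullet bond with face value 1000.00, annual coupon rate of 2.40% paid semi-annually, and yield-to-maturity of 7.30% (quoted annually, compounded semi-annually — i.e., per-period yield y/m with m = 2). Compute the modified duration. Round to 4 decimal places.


Coupon per period c = face * coupon_rate / m = 12.000000
Periods per year m = 2; per-period yield y/m = 0.036500
Number of cashflows N = 20
Cashflows (t years, CF_t, discount factor 1/(1+y/m)^(m*t), PV):
  t = 0.5000: CF_t = 12.000000, DF = 0.964785, PV = 11.577424
  t = 1.0000: CF_t = 12.000000, DF = 0.930811, PV = 11.169729
  t = 1.5000: CF_t = 12.000000, DF = 0.898033, PV = 10.776391
  t = 2.0000: CF_t = 12.000000, DF = 0.866409, PV = 10.396904
  t = 2.5000: CF_t = 12.000000, DF = 0.835898, PV = 10.030780
  t = 3.0000: CF_t = 12.000000, DF = 0.806462, PV = 9.677550
  t = 3.5000: CF_t = 12.000000, DF = 0.778063, PV = 9.336758
  t = 4.0000: CF_t = 12.000000, DF = 0.750664, PV = 9.007967
  t = 4.5000: CF_t = 12.000000, DF = 0.724230, PV = 8.690755
  t = 5.0000: CF_t = 12.000000, DF = 0.698726, PV = 8.384713
  t = 5.5000: CF_t = 12.000000, DF = 0.674121, PV = 8.089448
  t = 6.0000: CF_t = 12.000000, DF = 0.650382, PV = 7.804581
  t = 6.5000: CF_t = 12.000000, DF = 0.627479, PV = 7.529745
  t = 7.0000: CF_t = 12.000000, DF = 0.605382, PV = 7.264587
  t = 7.5000: CF_t = 12.000000, DF = 0.584064, PV = 7.008767
  t = 8.0000: CF_t = 12.000000, DF = 0.563496, PV = 6.761956
  t = 8.5000: CF_t = 12.000000, DF = 0.543653, PV = 6.523836
  t = 9.0000: CF_t = 12.000000, DF = 0.524508, PV = 6.294101
  t = 9.5000: CF_t = 12.000000, DF = 0.506038, PV = 6.072457
  t = 10.0000: CF_t = 1012.000000, DF = 0.488218, PV = 494.076712
Price P = sum_t PV_t = 656.475159
First compute Macaulay numerator sum_t t * PV_t:
  t * PV_t at t = 0.5000: 5.788712
  t * PV_t at t = 1.0000: 11.169729
  t * PV_t at t = 1.5000: 16.164586
  t * PV_t at t = 2.0000: 20.793807
  t * PV_t at t = 2.5000: 25.076950
  t * PV_t at t = 3.0000: 29.032649
  t * PV_t at t = 3.5000: 32.678653
  t * PV_t at t = 4.0000: 36.031869
  t * PV_t at t = 4.5000: 39.108396
  t * PV_t at t = 5.0000: 41.923563
  t * PV_t at t = 5.5000: 44.491963
  t * PV_t at t = 6.0000: 46.827483
  t * PV_t at t = 6.5000: 48.943342
  t * PV_t at t = 7.0000: 50.852112
  t * PV_t at t = 7.5000: 52.565756
  t * PV_t at t = 8.0000: 54.095648
  t * PV_t at t = 8.5000: 55.452606
  t * PV_t at t = 9.0000: 56.646912
  t * PV_t at t = 9.5000: 57.688338
  t * PV_t at t = 10.0000: 4940.767117
Macaulay duration D = 5666.100192 / 656.475159 = 8.631096
Modified duration = D / (1 + y/m) = 8.631096 / (1 + 0.036500) = 8.327155

Answer: Modified duration = 8.3272
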